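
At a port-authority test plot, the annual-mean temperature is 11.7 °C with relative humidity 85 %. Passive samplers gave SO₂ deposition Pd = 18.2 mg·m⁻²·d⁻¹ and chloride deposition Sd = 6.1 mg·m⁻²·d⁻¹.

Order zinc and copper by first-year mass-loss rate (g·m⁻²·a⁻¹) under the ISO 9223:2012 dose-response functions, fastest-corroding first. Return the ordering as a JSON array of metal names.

["copper", "zinc"]

zinc: f(T) = -0.071·(T−10) [T>10 °C] = -0.1207
  sulphur-dioxide contribution → 2.045 μm/a
  chloride contribution → 0.2618 μm/a
  total first-year rate 2.307 μm/a
  mass loss = 2.307 μm/a × 7.14 g/cm³ = 16.47 g·m⁻²·a⁻¹
copper: T>10 °C ⇒ hinge -0.080·(11.7−10) = -0.1360
  sulphur-dioxide contribution → 1.482 μm/a
  chloride contribution → 0.632 μm/a
  ⇒ r_corr(copper) = 2.114 μm/a
  mass loss = 2.114 μm/a × 8.96 g/cm³ = 18.94 g·m⁻²·a⁻¹
Ordering by g·m⁻²·a⁻¹: copper (18.9) > zinc (16.5)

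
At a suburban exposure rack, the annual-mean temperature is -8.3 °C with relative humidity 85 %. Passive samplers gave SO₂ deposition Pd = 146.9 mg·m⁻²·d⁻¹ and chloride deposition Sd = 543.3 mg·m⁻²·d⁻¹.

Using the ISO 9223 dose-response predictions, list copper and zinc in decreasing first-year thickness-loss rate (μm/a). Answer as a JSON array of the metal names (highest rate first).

copper: temperature factor f = +0.126·(-18.3) = -2.3058
  Pd branch = 0.0053·Pd^0.26·e^(0.059·RH+f) = 0.2913 μm/a
  Sd branch = 0.01025·Sd^0.27·e^(0.036·RH+0.049·T) = 0.7971 μm/a
  sum: 0.2913 + 0.7971 → r_corr = 1.088 μm/a
zinc: T≤10 °C ⇒ hinge +0.038·(-8.3−10) = -0.6954
  SO₂ term: 0.0129·146.9^0.44·exp(0.046·85-0.6954) = 2.885
  Sd branch = 0.0175·Sd^0.57·e^(0.008·RH+0.085·T) = 0.6179 μm/a
  r_corr = 2.885 + 0.6179 = 3.503 μm/a
Ordering by μm/a: zinc (3.5) > copper (1.09)

["zinc", "copper"]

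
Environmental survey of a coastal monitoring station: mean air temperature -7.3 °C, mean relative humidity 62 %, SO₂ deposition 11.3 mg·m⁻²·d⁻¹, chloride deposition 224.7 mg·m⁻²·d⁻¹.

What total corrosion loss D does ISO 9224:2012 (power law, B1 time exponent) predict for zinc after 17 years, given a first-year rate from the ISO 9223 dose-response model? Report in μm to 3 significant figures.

D(17) = 6.75 μm

zinc: f(T) = +0.038·(T−10) [T≤10 °C] = -0.6574
  sulphur-dioxide contribution → 0.3365 μm/a
  chloride contribution → 0.3384 μm/a
  total first-year rate 0.6749 μm/a
Power-law: D(17) = r_corr · 17^0.813
  D(17) = 0.6749 × 17^0.813 = 0.6749 × 10.01 = 6.755 μm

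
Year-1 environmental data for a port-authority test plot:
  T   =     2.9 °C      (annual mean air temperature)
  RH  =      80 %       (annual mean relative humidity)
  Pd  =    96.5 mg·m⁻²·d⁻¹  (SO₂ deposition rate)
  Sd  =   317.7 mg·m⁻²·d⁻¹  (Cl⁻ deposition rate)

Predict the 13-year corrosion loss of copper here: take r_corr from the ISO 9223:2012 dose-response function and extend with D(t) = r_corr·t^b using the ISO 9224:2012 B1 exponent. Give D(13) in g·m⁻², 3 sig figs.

D(13) = 89.0 g·m⁻²

copper: temperature factor f = +0.126·(-7.1) = -0.8946
  SO₂ term: 0.0053·96.5^0.26·exp(0.059·80-0.8946) = 0.7973
  Cl⁻ term: 0.01025·317.7^0.27·exp(0.036·80+0.049·2.9) = 0.9971
  r_corr = 0.7973 + 0.9971 = 1.794 μm/a
Power-law: D(13) = r_corr · 13^0.667
  D(13) = 1.794 × 13^0.667 = 1.794 × 5.534 = 9.929 μm
  Mass loss = 9.929 μm × 8.96 g/cm³ = 88.97 g·m⁻²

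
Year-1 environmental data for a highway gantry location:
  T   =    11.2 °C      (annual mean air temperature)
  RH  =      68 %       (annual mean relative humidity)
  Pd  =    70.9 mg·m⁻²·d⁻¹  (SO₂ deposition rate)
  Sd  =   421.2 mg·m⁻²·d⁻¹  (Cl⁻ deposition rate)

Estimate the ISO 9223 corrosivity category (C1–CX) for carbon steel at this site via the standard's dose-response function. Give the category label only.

carbon steel: f(T) = -0.054·(T−10) [T>10 °C] = -0.0648
  SO₂ term: 1.77·70.9^0.52·exp(0.02·68-0.0648) = 59.27
  Cl⁻ term: 0.102·421.2^0.62·exp(0.033·68+0.04·11.2) = 63.81
  sum: 59.27 + 63.81 → r_corr = 123.1 μm/a
ISO 9223 Table 2 (carbon steel): 80 < 123 ≤ 200 μm/a ⇒ C5

C5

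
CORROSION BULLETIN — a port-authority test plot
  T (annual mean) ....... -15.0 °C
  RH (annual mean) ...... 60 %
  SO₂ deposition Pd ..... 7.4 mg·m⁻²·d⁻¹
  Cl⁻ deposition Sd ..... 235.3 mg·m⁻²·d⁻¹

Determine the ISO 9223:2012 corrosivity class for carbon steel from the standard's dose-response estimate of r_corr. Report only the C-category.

C2

carbon steel: f(T) = +0.150·(T−10) [T≤10 °C] = -3.7500
  SO₂ term: 1.77·7.4^0.52·exp(0.02·60-3.7500) = 0.3913
  Sd branch = 0.102·Sd^0.62·e^(0.033·RH+0.04·T) = 11.98 μm/a
  r_corr = 0.3913 + 11.98 = 12.37 μm/a
ISO 9223 Table 2 (carbon steel): 1.3 < 12.4 ≤ 25 μm/a ⇒ C2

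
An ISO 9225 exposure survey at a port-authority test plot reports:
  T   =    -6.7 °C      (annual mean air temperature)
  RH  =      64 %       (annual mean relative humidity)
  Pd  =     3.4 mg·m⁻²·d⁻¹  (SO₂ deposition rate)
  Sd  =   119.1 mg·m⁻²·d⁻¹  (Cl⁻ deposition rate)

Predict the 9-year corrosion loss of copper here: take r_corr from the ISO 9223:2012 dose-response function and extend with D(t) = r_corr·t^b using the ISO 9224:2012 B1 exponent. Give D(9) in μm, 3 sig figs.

D(9) = 1.33 μm

copper: T≤10 °C ⇒ hinge +0.126·(-6.7−10) = -2.1042
  Pd branch = 0.0053·Pd^0.26·e^(0.059·RH+f) = 0.03877 μm/a
  Sd branch = 0.01025·Sd^0.27·e^(0.036·RH+0.049·T) = 0.2687 μm/a
  sum: 0.03877 + 0.2687 → r_corr = 0.3075 μm/a
Power-law: D(9) = r_corr · 9^0.667
  D(9) = 0.3075 × 9^0.667 = 0.3075 × 4.33 = 1.331 μm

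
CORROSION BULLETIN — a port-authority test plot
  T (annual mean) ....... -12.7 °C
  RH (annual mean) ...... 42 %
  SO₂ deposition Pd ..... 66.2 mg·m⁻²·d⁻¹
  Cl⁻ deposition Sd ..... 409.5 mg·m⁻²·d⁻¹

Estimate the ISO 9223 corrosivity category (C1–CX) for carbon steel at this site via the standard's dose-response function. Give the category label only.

carbon steel: temperature factor f = +0.150·(-22.7) = -3.4050
  Pd branch = 1.77·Pd^0.52·e^(0.02·RH+f) = 1.205 μm/a
  Cl⁻ term: 0.102·409.5^0.62·exp(0.033·42+0.04·-12.7) = 10.22
  sum: 1.205 + 10.22 → r_corr = 11.43 μm/a
11.4 μm/a falls in (1.3, 25] for carbon steel → category C2

C2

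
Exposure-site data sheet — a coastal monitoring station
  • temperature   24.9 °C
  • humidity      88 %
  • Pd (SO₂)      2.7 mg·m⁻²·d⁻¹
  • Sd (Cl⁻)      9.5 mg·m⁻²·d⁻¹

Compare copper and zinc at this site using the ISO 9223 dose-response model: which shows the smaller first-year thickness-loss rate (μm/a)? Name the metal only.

copper: temperature factor f = -0.080·(14.9) = -1.1920
  SO₂ term: 0.0053·2.7^0.26·exp(0.059·88-1.1920) = 0.3746
  Cl⁻ term: 0.01025·9.5^0.27·exp(0.036·88+0.049·24.9) = 1.515
  r_corr = 0.3746 + 1.515 = 1.89 μm/a
zinc: temperature factor f = -0.071·(14.9) = -1.0579
  SO₂ term: 0.0129·2.7^0.44·exp(0.046·88-1.0579) = 0.3972
  Cl⁻ term: 0.0175·9.5^0.57·exp(0.008·88+0.085·24.9) = 1.06
  r_corr = 0.3972 + 1.06 = 1.457 μm/a
Ordering by μm/a: copper (1.89) > zinc (1.46)

zinc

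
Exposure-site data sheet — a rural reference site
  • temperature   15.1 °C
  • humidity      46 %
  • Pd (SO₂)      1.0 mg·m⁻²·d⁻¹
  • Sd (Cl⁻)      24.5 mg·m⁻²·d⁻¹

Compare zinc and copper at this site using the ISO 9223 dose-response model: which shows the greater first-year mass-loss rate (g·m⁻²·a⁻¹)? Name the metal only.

zinc: temperature factor f = -0.071·(5.1) = -0.3621
  sulphur-dioxide contribution → 0.07452 μm/a
  chloride contribution → 0.5651 μm/a
  ⇒ r_corr(zinc) = 0.6396 μm/a
  mass loss = 0.6396 μm/a × 7.14 g/cm³ = 4.567 g·m⁻²·a⁻¹
copper: f(T) = -0.080·(T−10) [T>10 °C] = -0.4080
  sulphur-dioxide contribution → 0.05318 μm/a
  chloride contribution → 0.2669 μm/a
  total first-year rate 0.3201 μm/a
  mass loss = 0.3201 μm/a × 8.96 g/cm³ = 2.868 g·m⁻²·a⁻¹
Ordering by g·m⁻²·a⁻¹: zinc (4.57) > copper (2.87)

zinc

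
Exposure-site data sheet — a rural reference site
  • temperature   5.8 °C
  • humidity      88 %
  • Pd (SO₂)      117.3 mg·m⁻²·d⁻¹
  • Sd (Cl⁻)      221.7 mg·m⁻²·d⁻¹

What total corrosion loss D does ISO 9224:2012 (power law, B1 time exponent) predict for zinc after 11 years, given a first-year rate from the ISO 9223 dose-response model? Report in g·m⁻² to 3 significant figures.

D(11) = 320 g·m⁻²

zinc: f(T) = +0.038·(T−10) [T≤10 °C] = -0.1596
  Pd branch = 0.0129·Pd^0.44·e^(0.046·RH+f) = 5.126 μm/a
  Cl⁻ term: 0.0175·221.7^0.57·exp(0.008·88+0.085·5.8) = 1.259
  sum: 5.126 + 1.259 → r_corr = 6.385 μm/a
Power-law: D(11) = r_corr · 11^0.813
  D(11) = 6.385 × 11^0.813 = 6.385 × 7.025 = 44.86 μm
  Mass loss = 44.86 μm × 7.14 g/cm³ = 320.3 g·m⁻²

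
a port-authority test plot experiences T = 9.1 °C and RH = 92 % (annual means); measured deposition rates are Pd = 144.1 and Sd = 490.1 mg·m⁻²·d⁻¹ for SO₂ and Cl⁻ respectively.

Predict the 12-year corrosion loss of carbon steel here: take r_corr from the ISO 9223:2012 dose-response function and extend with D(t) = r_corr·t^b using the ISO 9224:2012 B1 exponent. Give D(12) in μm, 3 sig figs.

D(12) = 995 μm

carbon steel: temperature factor f = +0.150·(-0.9) = -0.1350
  sulphur-dioxide contribution → 129.1 μm/a
  chloride contribution → 142.3 μm/a
  ⇒ r_corr(carbon steel) = 271.4 μm/a
ISO 9224: D(t) = r_corr · t^b with b = 0.523 (carbon steel, B1)
  D(12) = 271.4 × 12^0.523 = 271.4 × 3.668 = 995.4 μm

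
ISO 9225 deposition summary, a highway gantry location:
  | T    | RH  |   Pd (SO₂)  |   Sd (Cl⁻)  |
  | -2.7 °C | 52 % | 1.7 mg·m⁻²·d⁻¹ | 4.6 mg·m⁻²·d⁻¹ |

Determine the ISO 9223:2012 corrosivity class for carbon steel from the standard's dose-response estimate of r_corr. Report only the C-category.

carbon steel: temperature factor f = +0.150·(-12.7) = -1.9050
  sulphur-dioxide contribution → 0.9821 μm/a
  chloride contribution → 1.312 μm/a
  ⇒ r_corr(carbon steel) = 2.294 μm/a
Category bounds: 1.3…25 μm/a bracket r_corr ⇒ C2

C2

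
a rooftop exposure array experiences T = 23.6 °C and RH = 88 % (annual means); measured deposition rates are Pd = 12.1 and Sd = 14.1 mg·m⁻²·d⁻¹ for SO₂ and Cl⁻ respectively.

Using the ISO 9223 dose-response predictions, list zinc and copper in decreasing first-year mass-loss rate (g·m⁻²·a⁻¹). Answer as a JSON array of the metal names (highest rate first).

["copper", "zinc"]

zinc: T>10 °C ⇒ hinge -0.071·(23.6−10) = -0.9656
  SO₂ term: 0.0129·12.1^0.44·exp(0.046·88-0.9656) = 0.8427
  Sd branch = 0.0175·Sd^0.57·e^(0.008·RH+0.085·T) = 1.189 μm/a
  r_corr = 0.8427 + 1.189 = 2.031 μm/a
  mass loss = 2.031 μm/a × 7.14 g/cm³ = 14.5 g·m⁻²·a⁻¹
copper: temperature factor f = -0.080·(13.6) = -1.0880
  SO₂ term: 0.0053·12.1^0.26·exp(0.059·88-1.0880) = 0.614
  Sd branch = 0.01025·Sd^0.27·e^(0.036·RH+0.049·T) = 1.582 μm/a
  r_corr = 0.614 + 1.582 = 2.195 μm/a
  mass loss = 2.195 μm/a × 8.96 g/cm³ = 19.67 g·m⁻²·a⁻¹
Ordering by g·m⁻²·a⁻¹: copper (19.7) > zinc (14.5)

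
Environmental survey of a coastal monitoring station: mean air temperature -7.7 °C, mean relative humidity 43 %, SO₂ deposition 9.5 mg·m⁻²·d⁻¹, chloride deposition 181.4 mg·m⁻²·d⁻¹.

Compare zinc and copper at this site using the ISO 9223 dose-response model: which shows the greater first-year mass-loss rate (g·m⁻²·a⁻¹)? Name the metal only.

zinc: f(T) = +0.038·(T−10) [T≤10 °C] = -0.6726
  sulphur-dioxide contribution → 0.1281 μm/a
  chloride contribution → 0.2487 μm/a
  total first-year rate 0.3768 μm/a
  mass loss = 0.3768 μm/a × 7.14 g/cm³ = 2.69 g·m⁻²·a⁻¹
copper: f(T) = +0.126·(T−10) [T≤10 °C] = -2.2302
  sulphur-dioxide contribution → 0.01293 μm/a
  chloride contribution → 0.1346 μm/a
  total first-year rate 0.1475 μm/a
  mass loss = 0.1475 μm/a × 8.96 g/cm³ = 1.322 g·m⁻²·a⁻¹
Ordering by g·m⁻²·a⁻¹: zinc (2.69) > copper (1.32)

zinc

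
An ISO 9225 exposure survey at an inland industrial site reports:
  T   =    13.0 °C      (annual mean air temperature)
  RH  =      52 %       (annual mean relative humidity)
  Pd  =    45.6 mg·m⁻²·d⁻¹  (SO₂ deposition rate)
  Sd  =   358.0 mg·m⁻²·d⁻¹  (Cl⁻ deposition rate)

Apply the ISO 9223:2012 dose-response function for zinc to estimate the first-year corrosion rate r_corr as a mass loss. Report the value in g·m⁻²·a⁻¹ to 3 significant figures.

r_corr = 20.7 g·m⁻²·a⁻¹

zinc: T>10 °C ⇒ hinge -0.071·(13.0−10) = -0.2130
  sulphur-dioxide contribution → 0.6122 μm/a
  chloride contribution → 2.287 μm/a
  total first-year rate 2.899 μm/a
Convert to mass loss: 2.899 μm/a × 7.14 g/cm³ = 20.7 g·m⁻²·a⁻¹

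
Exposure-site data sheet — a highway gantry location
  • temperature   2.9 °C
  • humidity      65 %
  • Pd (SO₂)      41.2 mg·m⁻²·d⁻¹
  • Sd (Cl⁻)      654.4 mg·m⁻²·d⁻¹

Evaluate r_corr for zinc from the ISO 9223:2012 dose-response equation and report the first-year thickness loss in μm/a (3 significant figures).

r_corr = 2.52 μm/a

zinc: temperature factor f = +0.038·(-7.1) = -0.2698
  Pd branch = 0.0129·Pd^0.44·e^(0.046·RH+f) = 1.006 μm/a
  Sd branch = 0.0175·Sd^0.57·e^(0.008·RH+0.085·T) = 1.517 μm/a
  r_corr = 1.006 + 1.517 = 2.523 μm/a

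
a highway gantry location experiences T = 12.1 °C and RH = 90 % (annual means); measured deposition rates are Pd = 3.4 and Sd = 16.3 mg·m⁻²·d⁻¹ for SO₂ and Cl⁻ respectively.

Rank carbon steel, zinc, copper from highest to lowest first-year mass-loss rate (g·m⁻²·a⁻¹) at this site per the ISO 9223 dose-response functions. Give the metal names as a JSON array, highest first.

["carbon steel", "copper", "zinc"]

carbon steel: T>10 °C ⇒ hinge -0.054·(12.1−10) = -0.1134
  sulphur-dioxide contribution → 18.06 μm/a
  chloride contribution → 18.21 μm/a
  total first-year rate 36.27 μm/a
  mass loss = 36.27 μm/a × 7.85 g/cm³ = 284.7 g·m⁻²·a⁻¹
zinc: T>10 °C ⇒ hinge -0.071·(12.1−10) = -0.1491
  sulphur-dioxide contribution → 1.196 μm/a
  chloride contribution → 0.4936 μm/a
  total first-year rate 1.689 μm/a
  mass loss = 1.689 μm/a × 7.14 g/cm³ = 12.06 g·m⁻²·a⁻¹
copper: temperature factor f = -0.080·(2.1) = -0.1680
  sulphur-dioxide contribution → 1.246 μm/a
  chloride contribution → 1.006 μm/a
  ⇒ r_corr(copper) = 2.252 μm/a
  mass loss = 2.252 μm/a × 8.96 g/cm³ = 20.18 g·m⁻²·a⁻¹
Ordering by g·m⁻²·a⁻¹: carbon steel (285) > copper (20.2) > zinc (12.1)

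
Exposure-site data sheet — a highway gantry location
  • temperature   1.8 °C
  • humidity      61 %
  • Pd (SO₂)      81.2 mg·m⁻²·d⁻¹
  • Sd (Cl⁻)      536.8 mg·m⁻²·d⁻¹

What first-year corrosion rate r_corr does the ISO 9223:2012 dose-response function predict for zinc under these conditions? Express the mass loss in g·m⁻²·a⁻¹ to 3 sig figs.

zinc: f(T) = +0.038·(T−10) [T≤10 °C] = -0.3116
  Pd branch = 0.0129·Pd^0.44·e^(0.046·RH+f) = 1.082 μm/a
  Cl⁻ term: 0.0175·536.8^0.57·exp(0.008·61+0.085·1.8) = 1.195
  r_corr = 1.082 + 1.195 = 2.277 μm/a
Convert to mass loss: 2.277 μm/a × 7.14 g/cm³ = 16.26 g·m⁻²·a⁻¹

r_corr = 16.3 g·m⁻²·a⁻¹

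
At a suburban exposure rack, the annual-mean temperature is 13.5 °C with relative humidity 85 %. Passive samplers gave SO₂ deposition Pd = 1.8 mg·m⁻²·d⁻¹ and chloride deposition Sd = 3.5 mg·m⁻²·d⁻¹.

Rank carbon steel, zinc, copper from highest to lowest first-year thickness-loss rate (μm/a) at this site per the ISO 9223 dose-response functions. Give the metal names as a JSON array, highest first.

carbon steel: temperature factor f = -0.054·(3.5) = -0.1890
  Pd branch = 1.77·Pd^0.52·e^(0.02·RH+f) = 10.89 μm/a
  Sd branch = 0.102·Sd^0.62·e^(0.033·RH+0.04·T) = 6.29 μm/a
  sum: 10.89 + 6.29 → r_corr = 17.18 μm/a
zinc: f(T) = -0.071·(T−10) [T>10 °C] = -0.2485
  SO₂ term: 0.0129·1.8^0.44·exp(0.046·85-0.2485) = 0.6502
  Cl⁻ term: 0.0175·3.5^0.57·exp(0.008·85+0.085·13.5) = 0.2222
  r_corr = 0.6502 + 0.2222 = 0.8725 μm/a
copper: temperature factor f = -0.080·(3.5) = -0.2800
  Pd branch = 0.0053·Pd^0.26·e^(0.059·RH+f) = 0.7031 μm/a
  Sd branch = 0.01025·Sd^0.27·e^(0.036·RH+0.049·T) = 0.5941 μm/a
  r_corr = 0.7031 + 0.5941 = 1.297 μm/a
Ordering by μm/a: carbon steel (17.2) > copper (1.3) > zinc (0.872)

["carbon steel", "copper", "zinc"]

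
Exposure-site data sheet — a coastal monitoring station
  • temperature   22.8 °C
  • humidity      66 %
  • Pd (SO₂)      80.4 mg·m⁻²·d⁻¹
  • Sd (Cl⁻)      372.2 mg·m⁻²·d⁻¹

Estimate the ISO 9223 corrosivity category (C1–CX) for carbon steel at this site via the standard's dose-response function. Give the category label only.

C5

carbon steel: temperature factor f = -0.054·(12.8) = -0.6912
  SO₂ term: 1.77·80.4^0.52·exp(0.02·66-0.6912) = 32.49
  Sd branch = 0.102·Sd^0.62·e^(0.033·RH+0.04·T) = 87.99 μm/a
  sum: 32.49 + 87.99 → r_corr = 120.5 μm/a
120 μm/a falls in (80, 200] for carbon steel → category C5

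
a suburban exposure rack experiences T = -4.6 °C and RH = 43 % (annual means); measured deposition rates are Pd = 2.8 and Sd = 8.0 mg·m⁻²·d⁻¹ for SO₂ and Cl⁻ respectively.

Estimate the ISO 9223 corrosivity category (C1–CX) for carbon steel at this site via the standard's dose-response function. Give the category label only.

carbon steel: f(T) = +0.150·(T−10) [T≤10 °C] = -2.1900
  Pd branch = 1.77·Pd^0.52·e^(0.02·RH+f) = 0.7996 μm/a
  Cl⁻ term: 0.102·8.0^0.62·exp(0.033·43+0.04·-4.6) = 1.273
  sum: 0.7996 + 1.273 → r_corr = 2.073 μm/a
ISO 9223 Table 2 (carbon steel): 1.3 < 2.07 ≤ 25 μm/a ⇒ C2

C2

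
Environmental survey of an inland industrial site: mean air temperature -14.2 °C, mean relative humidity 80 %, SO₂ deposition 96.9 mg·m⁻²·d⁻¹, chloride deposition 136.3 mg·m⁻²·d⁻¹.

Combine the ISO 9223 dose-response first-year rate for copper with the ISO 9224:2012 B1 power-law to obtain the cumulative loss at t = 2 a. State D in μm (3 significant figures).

D(2) = 0.692 μm

copper: f(T) = +0.126·(T−10) [T≤10 °C] = -3.0492
  sulphur-dioxide contribution → 0.09254 μm/a
  chloride contribution → 0.3433 μm/a
  ⇒ r_corr(copper) = 0.4358 μm/a
Long-term exponent b (ISO 9224 Table 2, B1) = 0.667
  D(2) = 0.4358 × 2^0.667 = 0.4358 × 1.588 = 0.692 μm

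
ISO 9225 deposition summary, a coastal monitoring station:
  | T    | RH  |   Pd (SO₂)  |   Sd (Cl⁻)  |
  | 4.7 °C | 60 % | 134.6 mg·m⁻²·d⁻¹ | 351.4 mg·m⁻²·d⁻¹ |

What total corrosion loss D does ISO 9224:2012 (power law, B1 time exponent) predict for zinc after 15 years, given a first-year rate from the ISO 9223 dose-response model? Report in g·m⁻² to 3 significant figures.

D(15) = 170 g·m⁻²

zinc: T≤10 °C ⇒ hinge +0.038·(4.7−10) = -0.2014
  SO₂ term: 0.0129·134.6^0.44·exp(0.046·60-0.2014) = 1.441
  Cl⁻ term: 0.0175·351.4^0.57·exp(0.008·60+0.085·4.7) = 1.192
  r_corr = 1.441 + 1.192 = 2.632 μm/a
Power-law: D(15) = r_corr · 15^0.813
  D(15) = 2.632 × 15^0.813 = 2.632 × 9.04 = 23.79 μm
  Mass loss = 23.79 μm × 7.14 g/cm³ = 169.9 g·m⁻²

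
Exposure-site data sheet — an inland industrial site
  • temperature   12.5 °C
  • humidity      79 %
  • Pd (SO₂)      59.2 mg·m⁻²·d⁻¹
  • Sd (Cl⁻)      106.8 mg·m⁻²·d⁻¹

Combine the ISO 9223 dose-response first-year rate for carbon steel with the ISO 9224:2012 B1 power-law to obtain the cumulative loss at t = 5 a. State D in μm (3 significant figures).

D(5) = 241 μm

carbon steel: f(T) = -0.054·(T−10) [T>10 °C] = -0.1350
  Pd branch = 1.77·Pd^0.52·e^(0.02·RH+f) = 62.68 μm/a
  Sd branch = 0.102·Sd^0.62·e^(0.033·RH+0.04·T) = 41.27 μm/a
  sum: 62.68 + 41.27 → r_corr = 104 μm/a
Long-term exponent b (ISO 9224 Table 2, B1) = 0.523
  D(5) = 104 × 5^0.523 = 104 × 2.32 = 241.2 μm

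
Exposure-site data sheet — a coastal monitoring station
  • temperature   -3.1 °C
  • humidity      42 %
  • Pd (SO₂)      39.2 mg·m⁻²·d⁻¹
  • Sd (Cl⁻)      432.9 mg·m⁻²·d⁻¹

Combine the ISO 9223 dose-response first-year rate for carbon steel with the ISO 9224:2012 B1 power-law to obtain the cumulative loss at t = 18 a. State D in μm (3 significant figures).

D(18) = 88.0 μm

carbon steel: temperature factor f = +0.150·(-13.1) = -1.9650
  sulphur-dioxide contribution → 3.872 μm/a
  chloride contribution → 15.53 μm/a
  total first-year rate 19.4 μm/a
Power-law: D(18) = r_corr · 18^0.523
  D(18) = 19.4 × 18^0.523 = 19.4 × 4.534 = 87.98 μm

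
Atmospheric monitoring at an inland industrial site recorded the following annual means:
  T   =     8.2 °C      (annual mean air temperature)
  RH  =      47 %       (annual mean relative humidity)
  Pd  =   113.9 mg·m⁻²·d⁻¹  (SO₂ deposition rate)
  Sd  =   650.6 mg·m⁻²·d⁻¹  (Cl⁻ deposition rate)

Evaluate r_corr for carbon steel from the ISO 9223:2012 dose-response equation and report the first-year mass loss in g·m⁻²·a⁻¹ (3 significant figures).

r_corr = 609 g·m⁻²·a⁻¹

carbon steel: temperature factor f = +0.150·(-1.8) = -0.2700
  SO₂ term: 1.77·113.9^0.52·exp(0.02·47-0.2700) = 40.58
  Cl⁻ term: 0.102·650.6^0.62·exp(0.033·47+0.04·8.2) = 37.06
  r_corr = 40.58 + 37.06 = 77.64 μm/a
Convert to mass loss: 77.64 μm/a × 7.85 g/cm³ = 609.5 g·m⁻²·a⁻¹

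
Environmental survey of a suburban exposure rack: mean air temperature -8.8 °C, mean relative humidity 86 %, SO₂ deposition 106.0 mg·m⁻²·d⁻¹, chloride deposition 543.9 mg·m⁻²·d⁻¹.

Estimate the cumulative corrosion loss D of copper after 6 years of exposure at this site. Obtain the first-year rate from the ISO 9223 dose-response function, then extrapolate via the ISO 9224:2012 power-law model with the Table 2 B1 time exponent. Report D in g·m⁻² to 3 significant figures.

copper: T≤10 °C ⇒ hinge +0.126·(-8.8−10) = -2.3688
  sulphur-dioxide contribution → 0.2665 μm/a
  chloride contribution → 0.8065 μm/a
  ⇒ r_corr(copper) = 1.073 μm/a
Power-law: D(6) = r_corr · 6^0.667
  D(6) = 1.073 × 6^0.667 = 1.073 × 3.304 = 3.545 μm
  Mass loss = 3.545 μm × 8.96 g/cm³ = 31.77 g·m⁻²

D(6) = 31.8 g·m⁻²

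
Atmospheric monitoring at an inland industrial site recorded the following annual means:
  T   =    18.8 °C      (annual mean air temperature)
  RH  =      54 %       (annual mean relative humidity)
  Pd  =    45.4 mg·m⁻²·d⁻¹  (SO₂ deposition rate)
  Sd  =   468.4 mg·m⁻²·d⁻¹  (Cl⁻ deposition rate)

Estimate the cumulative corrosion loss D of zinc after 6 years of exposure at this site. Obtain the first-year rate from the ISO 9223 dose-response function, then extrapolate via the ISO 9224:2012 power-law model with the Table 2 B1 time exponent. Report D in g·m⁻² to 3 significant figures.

zinc: T>10 °C ⇒ hinge -0.071·(18.8−10) = -0.6248
  Pd branch = 0.0129·Pd^0.44·e^(0.046·RH+f) = 0.4437 μm/a
  Sd branch = 0.0175·Sd^0.57·e^(0.008·RH+0.085·T) = 4.435 μm/a
  r_corr = 0.4437 + 4.435 = 4.879 μm/a
Long-term exponent b (ISO 9224 Table 2, B1) = 0.813
  D(6) = 4.879 × 6^0.813 = 4.879 × 4.292 = 20.94 μm
  Mass loss = 20.94 μm × 7.14 g/cm³ = 149.5 g·m⁻²

D(6) = 150 g·m⁻²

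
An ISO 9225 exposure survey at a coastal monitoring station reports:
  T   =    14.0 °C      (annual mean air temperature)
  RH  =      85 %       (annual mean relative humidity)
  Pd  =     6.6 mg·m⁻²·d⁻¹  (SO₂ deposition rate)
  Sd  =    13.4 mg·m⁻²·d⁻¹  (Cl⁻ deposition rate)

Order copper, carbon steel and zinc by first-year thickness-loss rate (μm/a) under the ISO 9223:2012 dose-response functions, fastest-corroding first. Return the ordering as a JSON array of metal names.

["carbon steel", "copper", "zinc"]

copper: temperature factor f = -0.080·(4.0) = -0.3200
  Pd branch = 0.0053·Pd^0.26·e^(0.059·RH+f) = 0.947 μm/a
  Cl⁻ term: 0.01025·13.4^0.27·exp(0.036·85+0.049·14.0) = 0.8748
  r_corr = 0.947 + 0.8748 = 1.822 μm/a
carbon steel: f(T) = -0.054·(T−10) [T>10 °C] = -0.2160
  Pd branch = 1.77·Pd^0.52·e^(0.02·RH+f) = 20.83 μm/a
  Cl⁻ term: 0.102·13.4^0.62·exp(0.033·85+0.04·14.0) = 14.75
  sum: 20.83 + 14.75 → r_corr = 35.58 μm/a
zinc: f(T) = -0.071·(T−10) [T>10 °C] = -0.2840
  SO₂ term: 0.0129·6.6^0.44·exp(0.046·85-0.2840) = 1.112
  Sd branch = 0.0175·Sd^0.57·e^(0.008·RH+0.085·T) = 0.4984 μm/a
  sum: 1.112 + 0.4984 → r_corr = 1.61 μm/a
Ordering by μm/a: carbon steel (35.6) > copper (1.82) > zinc (1.61)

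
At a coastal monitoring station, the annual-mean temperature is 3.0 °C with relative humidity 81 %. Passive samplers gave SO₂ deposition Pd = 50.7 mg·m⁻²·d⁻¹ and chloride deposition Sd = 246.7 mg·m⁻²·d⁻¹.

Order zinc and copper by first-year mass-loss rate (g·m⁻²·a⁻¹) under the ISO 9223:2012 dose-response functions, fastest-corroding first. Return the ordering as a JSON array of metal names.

["zinc", "copper"]

zinc: temperature factor f = +0.038·(-7.0) = -0.2660
  SO₂ term: 0.0129·50.7^0.44·exp(0.046·81-0.2660) = 2.309
  Cl⁻ term: 0.0175·246.7^0.57·exp(0.008·81+0.085·3.0) = 0.9971
  sum: 2.309 + 0.9971 → r_corr = 3.306 μm/a
  mass loss = 3.306 μm/a × 7.14 g/cm³ = 23.61 g·m⁻²·a⁻¹
copper: f(T) = +0.126·(T−10) [T≤10 °C] = -0.8820
  Pd branch = 0.0053·Pd^0.26·e^(0.059·RH+f) = 0.7245 μm/a
  Cl⁻ term: 0.01025·246.7^0.27·exp(0.036·81+0.049·3.0) = 0.9702
  sum: 0.7245 + 0.9702 → r_corr = 1.695 μm/a
  mass loss = 1.695 μm/a × 8.96 g/cm³ = 15.18 g·m⁻²·a⁻¹
Ordering by g·m⁻²·a⁻¹: zinc (23.6) > copper (15.2)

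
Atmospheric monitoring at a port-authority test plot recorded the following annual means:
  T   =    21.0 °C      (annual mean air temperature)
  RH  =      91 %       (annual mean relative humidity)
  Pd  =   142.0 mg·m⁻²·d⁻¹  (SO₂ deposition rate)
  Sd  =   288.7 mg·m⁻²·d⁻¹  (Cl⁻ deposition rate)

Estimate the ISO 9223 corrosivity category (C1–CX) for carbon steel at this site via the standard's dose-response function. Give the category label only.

carbon steel: temperature factor f = -0.054·(11.0) = -0.5940
  sulphur-dioxide contribution → 79.36 μm/a
  chloride contribution → 159.6 μm/a
  total first-year rate 239 μm/a
ISO 9223 Table 2 (carbon steel): 200 < 239 ≤ 700 μm/a ⇒ CX

CX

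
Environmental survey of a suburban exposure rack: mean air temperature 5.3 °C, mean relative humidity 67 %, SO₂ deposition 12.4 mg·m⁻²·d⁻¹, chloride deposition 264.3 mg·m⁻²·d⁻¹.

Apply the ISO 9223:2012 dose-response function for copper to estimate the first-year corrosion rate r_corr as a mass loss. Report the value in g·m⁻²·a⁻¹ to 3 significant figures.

r_corr = 8.62 g·m⁻²·a⁻¹

copper: f(T) = +0.126·(T−10) [T≤10 °C] = -0.5922
  Pd branch = 0.0053·Pd^0.26·e^(0.059·RH+f) = 0.2939 μm/a
  Sd branch = 0.01025·Sd^0.27·e^(0.036·RH+0.049·T) = 0.6683 μm/a
  sum: 0.2939 + 0.6683 → r_corr = 0.9622 μm/a
Convert to mass loss: 0.9622 μm/a × 8.96 g/cm³ = 8.621 g·m⁻²·a⁻¹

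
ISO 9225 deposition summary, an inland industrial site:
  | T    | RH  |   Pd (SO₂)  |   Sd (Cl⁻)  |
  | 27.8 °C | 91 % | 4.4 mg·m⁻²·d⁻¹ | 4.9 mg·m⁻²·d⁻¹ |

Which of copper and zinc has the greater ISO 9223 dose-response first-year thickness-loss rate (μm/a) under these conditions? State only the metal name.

copper

copper: f(T) = -0.080·(T−10) [T>10 °C] = -1.4240
  Pd branch = 0.0053·Pd^0.26·e^(0.059·RH+f) = 0.4026 μm/a
  Sd branch = 0.01025·Sd^0.27·e^(0.036·RH+0.049·T) = 1.627 μm/a
  r_corr = 0.4026 + 1.627 = 2.03 μm/a
zinc: T>10 °C ⇒ hinge -0.071·(27.8−10) = -1.2638
  SO₂ term: 0.0129·4.4^0.44·exp(0.046·91-1.2638) = 0.46
  Sd branch = 0.0175·Sd^0.57·e^(0.008·RH+0.085·T) = 0.9525 μm/a
  r_corr = 0.46 + 0.9525 = 1.413 μm/a
Ordering by μm/a: copper (2.03) > zinc (1.41)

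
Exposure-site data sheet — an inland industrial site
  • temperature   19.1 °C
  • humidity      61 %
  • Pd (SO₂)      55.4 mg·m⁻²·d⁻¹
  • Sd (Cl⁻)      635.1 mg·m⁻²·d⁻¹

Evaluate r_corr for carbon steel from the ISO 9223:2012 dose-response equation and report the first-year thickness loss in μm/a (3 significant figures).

r_corr = 119 μm/a

carbon steel: f(T) = -0.054·(T−10) [T>10 °C] = -0.4914
  SO₂ term: 1.77·55.4^0.52·exp(0.02·61-0.4914) = 29.58
  Sd branch = 0.102·Sd^0.62·e^(0.033·RH+0.04·T) = 89.62 μm/a
  r_corr = 29.58 + 89.62 = 119.2 μm/a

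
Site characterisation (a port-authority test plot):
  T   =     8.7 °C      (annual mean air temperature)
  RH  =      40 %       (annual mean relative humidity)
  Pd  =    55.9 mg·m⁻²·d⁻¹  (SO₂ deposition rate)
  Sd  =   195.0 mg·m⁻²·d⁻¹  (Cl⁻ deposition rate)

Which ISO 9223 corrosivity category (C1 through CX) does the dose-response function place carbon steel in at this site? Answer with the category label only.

C3

carbon steel: f(T) = +0.150·(T−10) [T≤10 °C] = -0.1950
  sulphur-dioxide contribution → 26.26 μm/a
  chloride contribution → 14.22 μm/a
  total first-year rate 40.48 μm/a
ISO 9223 Table 2 (carbon steel): 25 < 40.5 ≤ 50 μm/a ⇒ C3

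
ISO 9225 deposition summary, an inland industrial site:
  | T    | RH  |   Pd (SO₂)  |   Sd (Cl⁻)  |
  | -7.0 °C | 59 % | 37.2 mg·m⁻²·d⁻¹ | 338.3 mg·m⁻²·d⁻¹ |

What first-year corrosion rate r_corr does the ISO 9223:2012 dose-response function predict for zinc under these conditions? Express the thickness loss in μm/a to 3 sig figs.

zinc: temperature factor f = +0.038·(-17.0) = -0.6460
  Pd branch = 0.0129·Pd^0.44·e^(0.046·RH+f) = 0.5009 μm/a
  Sd branch = 0.0175·Sd^0.57·e^(0.008·RH+0.085·T) = 0.4279 μm/a
  r_corr = 0.5009 + 0.4279 = 0.9288 μm/a

r_corr = 0.929 μm/a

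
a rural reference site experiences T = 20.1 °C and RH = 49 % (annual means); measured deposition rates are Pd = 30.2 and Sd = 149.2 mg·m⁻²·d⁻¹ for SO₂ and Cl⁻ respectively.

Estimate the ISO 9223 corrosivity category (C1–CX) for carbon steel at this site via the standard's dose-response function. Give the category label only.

C3

carbon steel: T>10 °C ⇒ hinge -0.054·(20.1−10) = -0.5454
  SO₂ term: 1.77·30.2^0.52·exp(0.02·49-0.5454) = 16.08
  Sd branch = 0.102·Sd^0.62·e^(0.033·RH+0.04·T) = 25.57 μm/a
  r_corr = 16.08 + 25.57 = 41.65 μm/a
ISO 9223 Table 2 (carbon steel): 25 < 41.7 ≤ 50 μm/a ⇒ C3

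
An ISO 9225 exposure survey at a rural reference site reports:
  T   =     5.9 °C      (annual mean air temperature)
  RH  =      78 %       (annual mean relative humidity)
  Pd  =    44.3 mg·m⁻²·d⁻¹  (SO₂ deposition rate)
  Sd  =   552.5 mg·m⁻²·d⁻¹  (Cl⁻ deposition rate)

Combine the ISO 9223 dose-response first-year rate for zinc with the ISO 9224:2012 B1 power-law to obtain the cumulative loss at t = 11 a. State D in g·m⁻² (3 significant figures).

D(11) = 205 g·m⁻²

zinc: temperature factor f = +0.038·(-4.1) = -0.1558
  Pd branch = 0.0129·Pd^0.44·e^(0.046·RH+f) = 2.116 μm/a
  Sd branch = 0.0175·Sd^0.57·e^(0.008·RH+0.085·T) = 1.972 μm/a
  r_corr = 2.116 + 1.972 = 4.089 μm/a
ISO 9224: D(t) = r_corr · t^b with b = 0.813 (zinc, B1)
  D(11) = 4.089 × 11^0.813 = 4.089 × 7.025 = 28.72 μm
  Mass loss = 28.72 μm × 7.14 g/cm³ = 205.1 g·m⁻²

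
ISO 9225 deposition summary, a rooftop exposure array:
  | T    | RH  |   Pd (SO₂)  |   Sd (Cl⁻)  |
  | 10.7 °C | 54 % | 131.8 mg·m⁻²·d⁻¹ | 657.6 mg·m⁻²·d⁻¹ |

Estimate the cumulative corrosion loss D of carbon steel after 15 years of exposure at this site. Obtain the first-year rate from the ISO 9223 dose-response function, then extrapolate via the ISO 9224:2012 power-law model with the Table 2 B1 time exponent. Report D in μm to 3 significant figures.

D(15) = 476 μm

carbon steel: f(T) = -0.054·(T−10) [T>10 °C] = -0.0378
  sulphur-dioxide contribution → 63.53 μm/a
  chloride contribution → 51.94 μm/a
  ⇒ r_corr(carbon steel) = 115.5 μm/a
ISO 9224: D(t) = r_corr · t^b with b = 0.523 (carbon steel, B1)
  D(15) = 115.5 × 15^0.523 = 115.5 × 4.122 = 475.9 μm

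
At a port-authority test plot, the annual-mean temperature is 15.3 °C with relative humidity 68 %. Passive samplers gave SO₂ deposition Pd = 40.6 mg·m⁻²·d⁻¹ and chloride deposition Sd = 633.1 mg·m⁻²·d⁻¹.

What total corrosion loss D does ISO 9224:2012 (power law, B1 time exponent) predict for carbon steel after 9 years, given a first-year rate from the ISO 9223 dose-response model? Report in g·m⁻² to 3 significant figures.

carbon steel: f(T) = -0.054·(T−10) [T>10 °C] = -0.2862
  Pd branch = 1.77·Pd^0.52·e^(0.02·RH+f) = 35.54 μm/a
  Cl⁻ term: 0.102·633.1^0.62·exp(0.033·68+0.04·15.3) = 96.8
  sum: 35.54 + 96.8 → r_corr = 132.3 μm/a
ISO 9224: D(t) = r_corr · t^b with b = 0.523 (carbon steel, B1)
  D(9) = 132.3 × 9^0.523 = 132.3 × 3.156 = 417.6 μm
  Mass loss = 417.6 μm × 7.85 g/cm³ = 3278 g·m⁻²

D(9) = 3.28e+03 g·m⁻²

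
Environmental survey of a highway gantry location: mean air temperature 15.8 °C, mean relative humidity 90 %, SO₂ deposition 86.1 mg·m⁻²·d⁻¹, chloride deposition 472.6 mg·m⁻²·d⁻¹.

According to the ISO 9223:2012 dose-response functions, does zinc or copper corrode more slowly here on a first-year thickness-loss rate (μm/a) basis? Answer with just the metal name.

copper

zinc: T>10 °C ⇒ hinge -0.071·(15.8−10) = -0.4118
  SO₂ term: 0.0129·86.1^0.44·exp(0.046·90-0.4118) = 3.812
  Sd branch = 0.0175·Sd^0.57·e^(0.008·RH+0.085·T) = 4.607 μm/a
  r_corr = 3.812 + 4.607 = 8.419 μm/a
copper: f(T) = -0.080·(T−10) [T>10 °C] = -0.4640
  Pd branch = 0.0053·Pd^0.26·e^(0.059·RH+f) = 2.148 μm/a
  Cl⁻ term: 0.01025·472.6^0.27·exp(0.036·90+0.049·15.8) = 2.994
  sum: 2.148 + 2.994 → r_corr = 5.141 μm/a
Ordering by μm/a: zinc (8.42) > copper (5.14)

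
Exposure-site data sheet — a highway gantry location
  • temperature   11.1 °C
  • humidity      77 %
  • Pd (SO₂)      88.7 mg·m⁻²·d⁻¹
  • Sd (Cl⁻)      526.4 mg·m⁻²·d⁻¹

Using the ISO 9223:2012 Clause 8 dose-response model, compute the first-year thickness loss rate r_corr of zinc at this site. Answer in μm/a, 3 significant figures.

zinc: temperature factor f = -0.071·(1.1) = -0.0781
  sulphur-dioxide contribution → 2.965 μm/a
  chloride contribution → 2.961 μm/a
  total first-year rate 5.926 μm/a

r_corr = 5.93 μm/a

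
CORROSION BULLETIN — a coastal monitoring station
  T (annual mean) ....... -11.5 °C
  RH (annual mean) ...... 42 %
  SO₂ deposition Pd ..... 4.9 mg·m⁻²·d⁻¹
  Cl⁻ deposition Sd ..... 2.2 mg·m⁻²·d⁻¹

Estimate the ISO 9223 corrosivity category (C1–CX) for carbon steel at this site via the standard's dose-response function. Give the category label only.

C1

carbon steel: T≤10 °C ⇒ hinge +0.150·(-11.5−10) = -3.2250
  Pd branch = 1.77·Pd^0.52·e^(0.02·RH+f) = 0.3725 μm/a
  Cl⁻ term: 0.102·2.2^0.62·exp(0.033·42+0.04·-11.5) = 0.4198
  r_corr = 0.3725 + 0.4198 = 0.7923 μm/a
0.792 μm/a falls in (0, 1.3] for carbon steel → category C1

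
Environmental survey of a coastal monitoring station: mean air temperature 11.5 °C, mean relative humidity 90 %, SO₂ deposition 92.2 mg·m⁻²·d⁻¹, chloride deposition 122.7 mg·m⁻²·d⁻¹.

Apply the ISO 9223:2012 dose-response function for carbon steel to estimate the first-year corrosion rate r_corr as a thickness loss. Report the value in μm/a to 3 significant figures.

r_corr = 166 μm/a

carbon steel: T>10 °C ⇒ hinge -0.054·(11.5−10) = -0.0810
  Pd branch = 1.77·Pd^0.52·e^(0.02·RH+f) = 103.8 μm/a
  Cl⁻ term: 0.102·122.7^0.62·exp(0.033·90+0.04·11.5) = 62.13
  sum: 103.8 + 62.13 → r_corr = 165.9 μm/a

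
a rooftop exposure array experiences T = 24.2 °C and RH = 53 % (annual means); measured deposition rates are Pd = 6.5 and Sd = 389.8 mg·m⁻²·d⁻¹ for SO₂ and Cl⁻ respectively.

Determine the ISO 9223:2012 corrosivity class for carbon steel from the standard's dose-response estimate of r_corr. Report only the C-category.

C4

carbon steel: temperature factor f = -0.054·(14.2) = -0.7668
  SO₂ term: 1.77·6.5^0.52·exp(0.02·53-0.7668) = 6.281
  Cl⁻ term: 0.102·389.8^0.62·exp(0.033·53+0.04·24.2) = 62.36
  r_corr = 6.281 + 62.36 = 68.64 μm/a
Category bounds: 50…80 μm/a bracket r_corr ⇒ C4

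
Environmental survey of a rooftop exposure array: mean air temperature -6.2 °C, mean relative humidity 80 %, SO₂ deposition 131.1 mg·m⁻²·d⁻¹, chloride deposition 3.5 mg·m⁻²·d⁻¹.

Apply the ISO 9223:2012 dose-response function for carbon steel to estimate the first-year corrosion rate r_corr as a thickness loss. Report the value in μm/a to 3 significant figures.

carbon steel: temperature factor f = +0.150·(-16.2) = -2.4300
  Pd branch = 1.77·Pd^0.52·e^(0.02·RH+f) = 9.742 μm/a
  Cl⁻ term: 0.102·3.5^0.62·exp(0.033·80+0.04·-6.2) = 2.425
  r_corr = 9.742 + 2.425 = 12.17 μm/a

r_corr = 12.2 μm/a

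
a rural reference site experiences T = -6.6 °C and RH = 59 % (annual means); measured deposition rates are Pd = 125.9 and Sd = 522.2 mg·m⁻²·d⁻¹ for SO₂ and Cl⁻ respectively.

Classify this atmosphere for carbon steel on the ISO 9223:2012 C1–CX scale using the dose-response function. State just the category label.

carbon steel: temperature factor f = +0.150·(-16.6) = -2.4900
  Pd branch = 1.77·Pd^0.52·e^(0.02·RH+f) = 5.903 μm/a
  Sd branch = 0.102·Sd^0.62·e^(0.033·RH+0.04·T) = 26.58 μm/a
  sum: 5.903 + 26.58 → r_corr = 32.48 μm/a
ISO 9223 Table 2 (carbon steel): 25 < 32.5 ≤ 50 μm/a ⇒ C3

C3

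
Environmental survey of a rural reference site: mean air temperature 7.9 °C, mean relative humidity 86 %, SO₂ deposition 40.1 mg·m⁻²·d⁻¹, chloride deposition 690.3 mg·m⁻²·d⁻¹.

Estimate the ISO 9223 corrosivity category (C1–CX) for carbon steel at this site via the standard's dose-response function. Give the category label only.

carbon steel: f(T) = +0.150·(T−10) [T≤10 °C] = -0.3150
  Pd branch = 1.77·Pd^0.52·e^(0.02·RH+f) = 49.18 μm/a
  Sd branch = 0.102·Sd^0.62·e^(0.033·RH+0.04·T) = 137.6 μm/a
  sum: 49.18 + 137.6 → r_corr = 186.8 μm/a
Category bounds: 80…200 μm/a bracket r_corr ⇒ C5

C5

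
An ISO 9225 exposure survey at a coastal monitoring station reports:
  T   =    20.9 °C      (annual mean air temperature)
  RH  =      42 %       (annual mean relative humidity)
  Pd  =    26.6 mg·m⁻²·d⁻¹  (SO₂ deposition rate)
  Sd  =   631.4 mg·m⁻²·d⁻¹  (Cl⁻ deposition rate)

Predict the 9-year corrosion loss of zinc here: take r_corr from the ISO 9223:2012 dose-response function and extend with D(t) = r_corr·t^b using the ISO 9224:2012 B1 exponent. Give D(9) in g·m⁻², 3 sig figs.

D(9) = 251 g·m⁻²

zinc: temperature factor f = -0.071·(10.9) = -0.7739
  sulphur-dioxide contribution → 0.174 μm/a
  chloride contribution → 5.71 μm/a
  total first-year rate 5.884 μm/a
ISO 9224: D(t) = r_corr · t^b with b = 0.813 (zinc, B1)
  D(9) = 5.884 × 9^0.813 = 5.884 × 5.968 = 35.11 μm
  Mass loss = 35.11 μm × 7.14 g/cm³ = 250.7 g·m⁻²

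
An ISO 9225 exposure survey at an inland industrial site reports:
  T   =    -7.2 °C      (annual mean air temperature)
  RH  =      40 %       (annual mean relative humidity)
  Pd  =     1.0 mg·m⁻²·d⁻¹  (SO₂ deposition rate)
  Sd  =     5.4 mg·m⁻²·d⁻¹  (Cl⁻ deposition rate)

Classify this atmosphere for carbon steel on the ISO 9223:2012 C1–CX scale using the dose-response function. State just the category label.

carbon steel: T≤10 °C ⇒ hinge +0.150·(-7.2−10) = -2.5800
  Pd branch = 1.77·Pd^0.52·e^(0.02·RH+f) = 0.2985 μm/a
  Cl⁻ term: 0.102·5.4^0.62·exp(0.033·40+0.04·-7.2) = 0.8145
  sum: 0.2985 + 0.8145 → r_corr = 1.113 μm/a
Category bounds: 0…1.3 μm/a bracket r_corr ⇒ C1

C1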